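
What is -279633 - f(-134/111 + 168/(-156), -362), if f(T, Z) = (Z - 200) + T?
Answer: -402696157/1443 ≈ -2.7907e+5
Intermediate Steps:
f(T, Z) = -200 + T + Z (f(T, Z) = (-200 + Z) + T = -200 + T + Z)
-279633 - f(-134/111 + 168/(-156), -362) = -279633 - (-200 + (-134/111 + 168/(-156)) - 362) = -279633 - (-200 + (-134*1/111 + 168*(-1/156)) - 362) = -279633 - (-200 + (-134/111 - 14/13) - 362) = -279633 - (-200 - 3296/1443 - 362) = -279633 - 1*(-814262/1443) = -279633 + 814262/1443 = -402696157/1443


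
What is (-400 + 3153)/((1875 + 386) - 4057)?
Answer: -2753/1796 ≈ -1.5329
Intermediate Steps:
(-400 + 3153)/((1875 + 386) - 4057) = 2753/(2261 - 4057) = 2753/(-1796) = 2753*(-1/1796) = -2753/1796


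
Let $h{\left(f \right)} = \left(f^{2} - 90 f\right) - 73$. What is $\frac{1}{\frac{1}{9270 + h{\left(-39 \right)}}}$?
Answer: $14228$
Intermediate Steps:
$h{\left(f \right)} = -73 + f^{2} - 90 f$
$\frac{1}{\frac{1}{9270 + h{\left(-39 \right)}}} = \frac{1}{\frac{1}{9270 - \left(-3437 - 1521\right)}} = \frac{1}{\frac{1}{9270 + \left(-73 + 1521 + 3510\right)}} = \frac{1}{\frac{1}{9270 + 4958}} = \frac{1}{\frac{1}{14228}} = 14228$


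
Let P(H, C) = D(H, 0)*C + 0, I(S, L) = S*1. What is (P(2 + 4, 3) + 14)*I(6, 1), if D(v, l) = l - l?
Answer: 84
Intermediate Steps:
I(S, L) = S
D(v, l) = 0
P(H, C) = 0 (P(H, C) = 0*C + 0 = 0 + 0 = 0)
(P(2 + 4, 3) + 14)*I(6, 1) = (0 + 14)*6 = 14*6 = 84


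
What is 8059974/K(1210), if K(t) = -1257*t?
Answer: -1343329/253495 ≈ -5.2992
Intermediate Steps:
8059974/K(1210) = 8059974/((-1257*1210)) = 8059974/(-1520970) = 8059974*(-1/1520970) = -1343329/253495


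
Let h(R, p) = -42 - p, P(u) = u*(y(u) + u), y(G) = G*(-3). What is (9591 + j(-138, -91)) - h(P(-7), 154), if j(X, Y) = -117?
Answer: 9670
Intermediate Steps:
y(G) = -3*G
P(u) = -2*u² (P(u) = u*(-3*u + u) = u*(-2*u) = -2*u²)
(9591 + j(-138, -91)) - h(P(-7), 154) = (9591 - 117) - (-42 - 1*154) = 9474 - (-42 - 154) = 9474 - 1*(-196) = 9474 + 196 = 9670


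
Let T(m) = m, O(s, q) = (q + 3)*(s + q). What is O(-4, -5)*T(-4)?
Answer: -72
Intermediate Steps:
O(s, q) = (3 + q)*(q + s)
O(-4, -5)*T(-4) = ((-5)² + 3*(-5) + 3*(-4) - 5*(-4))*(-4) = (25 - 15 - 12 + 20)*(-4) = 18*(-4) = -72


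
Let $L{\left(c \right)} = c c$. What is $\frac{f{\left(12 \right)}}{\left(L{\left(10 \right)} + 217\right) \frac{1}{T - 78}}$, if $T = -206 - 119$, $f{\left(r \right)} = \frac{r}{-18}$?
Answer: $\frac{806}{951} \approx 0.84753$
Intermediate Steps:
$L{\left(c \right)} = c^{2}$
$f{\left(r \right)} = - \frac{r}{18}$ ($f{\left(r \right)} = r \left(- \frac{1}{18}\right) = - \frac{r}{18}$)
$T = -325$ ($T = -206 - 119 = -325$)
$\frac{f{\left(12 \right)}}{\left(L{\left(10 \right)} + 217\right) \frac{1}{T - 78}} = \frac{\left(- \frac{1}{18}\right) 12}{\left(10^{2} + 217\right) \frac{1}{-325 - 78}} = - \frac{2}{3 \frac{100 + 217}{-403}} = - \frac{2}{3 \cdot 317 \left(- \frac{1}{403}\right)} = - \frac{2}{3 \left(- \frac{317}{403}\right)} = \left(- \frac{2}{3}\right) \left(- \frac{403}{317}\right) = \frac{806}{951}$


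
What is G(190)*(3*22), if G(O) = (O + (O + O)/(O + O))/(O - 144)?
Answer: 6303/23 ≈ 274.04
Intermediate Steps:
G(O) = (1 + O)/(-144 + O) (G(O) = (O + (2*O)/((2*O)))/(-144 + O) = (O + (2*O)*(1/(2*O)))/(-144 + O) = (O + 1)/(-144 + O) = (1 + O)/(-144 + O))
G(190)*(3*22) = ((1 + 190)/(-144 + 190))*(3*22) = (191/46)*66 = 6303/23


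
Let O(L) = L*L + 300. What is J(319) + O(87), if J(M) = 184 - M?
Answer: 7734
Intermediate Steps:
O(L) = 300 + L² (O(L) = L² + 300 = 300 + L²)
J(319) + O(87) = (184 - 1*319) + (300 + 87²) = (184 - 319) + (300 + 7569) = -135 + 7869 = 7734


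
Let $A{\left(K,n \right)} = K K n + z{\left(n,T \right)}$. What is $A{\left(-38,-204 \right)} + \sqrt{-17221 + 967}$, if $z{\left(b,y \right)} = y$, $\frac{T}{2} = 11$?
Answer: $-294554 + 3 i \sqrt{1806} \approx -2.9455 \cdot 10^{5} + 127.49 i$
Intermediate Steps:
$T = 22$ ($T = 2 \cdot 11 = 22$)
$A{\left(K,n \right)} = 22 + n K^{2}$ ($A{\left(K,n \right)} = K K n + 22 = K^{2} n + 22 = n K^{2} + 22 = 22 + n K^{2}$)
$A{\left(-38,-204 \right)} + \sqrt{-17221 + 967} = \left(22 - 204 \left(-38\right)^{2}\right) + \sqrt{-17221 + 967} = \left(22 - 294576\right) + \sqrt{-16254} = \left(22 - 294576\right) + 3 i \sqrt{1806} = -294554 + 3 i \sqrt{1806}$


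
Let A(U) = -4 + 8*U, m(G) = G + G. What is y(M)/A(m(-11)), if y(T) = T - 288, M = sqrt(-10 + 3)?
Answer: 8/5 - I*sqrt(7)/180 ≈ 1.6 - 0.014699*I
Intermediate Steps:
m(G) = 2*G
M = I*sqrt(7) (M = sqrt(-7) = I*sqrt(7) ≈ 2.6458*I)
y(T) = -288 + T
y(M)/A(m(-11)) = (-288 + I*sqrt(7))/(-4 + 8*(2*(-11))) = (-288 + I*sqrt(7))/(-4 + 8*(-22)) = (-288 + I*sqrt(7))/(-4 - 176) = (-288 + I*sqrt(7))/(-180) = (-288 + I*sqrt(7))*(-1/180) = 8/5 - I*sqrt(7)/180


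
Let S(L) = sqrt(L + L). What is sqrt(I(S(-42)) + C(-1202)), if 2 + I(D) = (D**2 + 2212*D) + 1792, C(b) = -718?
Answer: 2*sqrt(247 + 1106*I*sqrt(21)) ≈ 103.16 + 98.258*I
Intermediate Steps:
S(L) = sqrt(2)*sqrt(L) (S(L) = sqrt(2*L) = sqrt(2)*sqrt(L))
I(D) = 1790 + D**2 + 2212*D (I(D) = -2 + ((D**2 + 2212*D) + 1792) = -2 + (1792 + D**2 + 2212*D) = 1790 + D**2 + 2212*D)
sqrt(I(S(-42)) + C(-1202)) = sqrt((1790 + (sqrt(2)*sqrt(-42))**2 + 2212*(sqrt(2)*sqrt(-42))) - 718) = sqrt((1790 + (sqrt(2)*(I*sqrt(42)))**2 + 2212*(sqrt(2)*(I*sqrt(42)))) - 718) = sqrt((1790 + (2*I*sqrt(21))**2 + 2212*(2*I*sqrt(21))) - 718) = sqrt((1790 - 84 + 4424*I*sqrt(21)) - 718) = sqrt((1706 + 4424*I*sqrt(21)) - 718) = sqrt(988 + 4424*I*sqrt(21))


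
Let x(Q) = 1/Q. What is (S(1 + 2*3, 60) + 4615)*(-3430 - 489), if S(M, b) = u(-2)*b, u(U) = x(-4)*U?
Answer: -18203755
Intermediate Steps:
u(U) = -U/4 (u(U) = U/(-4) = -U/4)
S(M, b) = b/2 (S(M, b) = (-¼*(-2))*b = b/2)
(S(1 + 2*3, 60) + 4615)*(-3430 - 489) = ((½)*60 + 4615)*(-3430 - 489) = (30 + 4615)*(-3919) = 4645*(-3919) = -18203755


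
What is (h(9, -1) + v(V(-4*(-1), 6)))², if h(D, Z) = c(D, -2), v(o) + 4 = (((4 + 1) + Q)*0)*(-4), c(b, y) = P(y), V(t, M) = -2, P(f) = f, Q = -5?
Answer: 36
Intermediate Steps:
c(b, y) = y
v(o) = -4 (v(o) = -4 + (((4 + 1) - 5)*0)*(-4) = -4 + ((5 - 5)*0)*(-4) = -4 + (0*0)*(-4) = -4 + 0*(-4) = -4 + 0 = -4)
h(D, Z) = -2
(h(9, -1) + v(V(-4*(-1), 6)))² = (-2 - 4)² = (-6)² = 36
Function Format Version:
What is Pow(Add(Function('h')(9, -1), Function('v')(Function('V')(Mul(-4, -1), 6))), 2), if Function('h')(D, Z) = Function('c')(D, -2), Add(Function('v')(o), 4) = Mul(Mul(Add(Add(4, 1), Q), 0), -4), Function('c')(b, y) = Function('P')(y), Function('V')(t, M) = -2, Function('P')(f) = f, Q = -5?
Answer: 36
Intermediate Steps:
Function('c')(b, y) = y
Function('v')(o) = -4 (Function('v')(o) = Add(-4, Mul(Mul(Add(Add(4, 1), -5), 0), -4)) = Add(-4, Mul(Mul(Add(5, -5), 0), -4)) = Add(-4, Mul(Mul(0, 0), -4)) = Add(-4, Mul(0, -4)) = Add(-4, 0) = -4)
Function('h')(D, Z) = -2
Pow(Add(Function('h')(9, -1), Function('v')(Function('V')(Mul(-4, -1), 6))), 2) = Pow(Add(-2, -4), 2) = Pow(-6, 2) = 36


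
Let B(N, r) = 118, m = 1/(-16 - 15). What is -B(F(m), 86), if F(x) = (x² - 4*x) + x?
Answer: -118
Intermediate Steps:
m = -1/31 (m = 1/(-31) = -1/31 ≈ -0.032258)
F(x) = x² - 3*x
-B(F(m), 86) = -1*118 = -118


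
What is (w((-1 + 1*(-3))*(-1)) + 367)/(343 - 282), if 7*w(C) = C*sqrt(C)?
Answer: 2577/427 ≈ 6.0351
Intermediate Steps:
w(C) = C**(3/2)/7 (w(C) = (C*sqrt(C))/7 = C**(3/2)/7)
(w((-1 + 1*(-3))*(-1)) + 367)/(343 - 282) = (((-1 + 1*(-3))*(-1))**(3/2)/7 + 367)/(343 - 282) = (((-1 - 3)*(-1))**(3/2)/7 + 367)/61 = ((-4*(-1))**(3/2)/7 + 367)*(1/61) = (4**(3/2)/7 + 367)*(1/61) = ((1/7)*8 + 367)*(1/61) = (8/7 + 367)*(1/61) = (2577/7)*(1/61) = 2577/427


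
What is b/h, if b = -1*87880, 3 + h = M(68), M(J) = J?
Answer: -1352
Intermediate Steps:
h = 65 (h = -3 + 68 = 65)
b = -87880
b/h = -87880/65 = -87880*1/65 = -1352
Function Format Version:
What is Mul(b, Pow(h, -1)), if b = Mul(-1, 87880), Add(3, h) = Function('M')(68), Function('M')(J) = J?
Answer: -1352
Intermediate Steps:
h = 65 (h = Add(-3, 68) = 65)
b = -87880
Mul(b, Pow(h, -1)) = Mul(-87880, Pow(65, -1)) = Mul(-87880, Rational(1, 65)) = -1352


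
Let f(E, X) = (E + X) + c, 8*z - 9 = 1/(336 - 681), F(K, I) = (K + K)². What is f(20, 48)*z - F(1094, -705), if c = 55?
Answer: -550528652/115 ≈ -4.7872e+6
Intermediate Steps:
F(K, I) = 4*K² (F(K, I) = (2*K)² = 4*K²)
z = 388/345 (z = 9/8 + 1/(8*(336 - 681)) = 9/8 + (⅛)/(-345) = 9/8 + (⅛)*(-1/345) = 9/8 - 1/2760 = 388/345 ≈ 1.1246)
f(E, X) = 55 + E + X (f(E, X) = (E + X) + 55 = 55 + E + X)
f(20, 48)*z - F(1094, -705) = (55 + 20 + 48)*(388/345) - 4*1094² = 123*(388/345) - 4*1196836 = 15908/115 - 1*4787344 = 15908/115 - 4787344 = -550528652/115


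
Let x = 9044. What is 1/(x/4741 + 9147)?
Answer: 4741/43374971 ≈ 0.00010930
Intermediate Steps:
1/(x/4741 + 9147) = 1/(9044/4741 + 9147) = 1/(43374971/4741) = 4741/43374971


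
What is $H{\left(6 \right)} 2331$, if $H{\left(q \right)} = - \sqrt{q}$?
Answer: $- 2331 \sqrt{6} \approx -5709.8$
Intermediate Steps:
$H{\left(6 \right)} 2331 = - \sqrt{6} \cdot 2331 = - 2331 \sqrt{6}$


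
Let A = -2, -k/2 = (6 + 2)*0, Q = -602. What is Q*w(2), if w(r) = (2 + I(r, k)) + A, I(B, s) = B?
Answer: -1204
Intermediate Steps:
k = 0 (k = -2*(6 + 2)*0 = -16*0 = -2*0 = 0)
w(r) = r (w(r) = (2 + r) - 2 = r)
Q*w(2) = -602*2 = -1204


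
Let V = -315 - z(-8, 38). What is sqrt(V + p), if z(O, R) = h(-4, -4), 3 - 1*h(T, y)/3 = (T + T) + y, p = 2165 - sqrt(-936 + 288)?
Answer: sqrt(1805 - 18*I*sqrt(2)) ≈ 42.486 - 0.2996*I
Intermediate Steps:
p = 2165 - 18*I*sqrt(2) (p = 2165 - sqrt(-648) = 2165 - 18*I*sqrt(2) ≈ 2165.0 - 25.456*I)
h(T, y) = 9 - 6*T - 3*y (h(T, y) = 9 - 3*((T + T) + y) = 9 - 3*(2*T + y) = 9 - 3*(y + 2*T) = 9 + (-6*T - 3*y) = 9 - 6*T - 3*y)
z(O, R) = 45 (z(O, R) = 9 - 6*(-4) - 3*(-4) = 9 + 24 + 12 = 45)
V = -360 (V = -315 - 1*45 = -315 - 45 = -360)
sqrt(V + p) = sqrt(-360 + (2165 - 18*I*sqrt(2))) = sqrt(1805 - 18*I*sqrt(2))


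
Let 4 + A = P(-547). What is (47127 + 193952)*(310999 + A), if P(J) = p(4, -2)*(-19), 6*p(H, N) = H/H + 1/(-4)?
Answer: 599790328339/8 ≈ 7.4974e+10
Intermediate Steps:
p(H, N) = ⅛ (p(H, N) = (H/H + 1/(-4))/6 = (1 + 1*(-¼))/6 = (1 - ¼)/6 = (⅙)*(¾) = ⅛)
P(J) = -19/8 (P(J) = (⅛)*(-19) = -19/8)
A = -51/8 (A = -4 - 19/8 = -51/8 ≈ -6.3750)
(47127 + 193952)*(310999 + A) = (47127 + 193952)*(310999 - 51/8) = 241079*(2487941/8) = 599790328339/8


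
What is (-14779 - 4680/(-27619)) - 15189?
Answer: -827681512/27619 ≈ -29968.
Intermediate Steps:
(-14779 - 4680/(-27619)) - 15189 = (-14779 - 4680*(-1/27619)) - 15189 = (-14779 + 4680/27619) - 15189 = -408176521/27619 - 15189 = -827681512/27619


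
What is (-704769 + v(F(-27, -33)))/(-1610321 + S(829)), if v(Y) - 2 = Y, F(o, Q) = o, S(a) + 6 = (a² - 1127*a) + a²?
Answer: 352397/585064 ≈ 0.60232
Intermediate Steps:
S(a) = -6 - 1127*a + 2*a² (S(a) = -6 + ((a² - 1127*a) + a²) = -6 + (-1127*a + 2*a²) = -6 - 1127*a + 2*a²)
v(Y) = 2 + Y
(-704769 + v(F(-27, -33)))/(-1610321 + S(829)) = (-704769 + (2 - 27))/(-1610321 + (-6 - 1127*829 + 2*829²)) = (-704769 - 25)/(-1610321 + (-6 - 934283 + 2*687241)) = -704794/(-1610321 + (-6 - 934283 + 1374482)) = -704794/(-1610321 + 440193) = -704794/(-1170128) = -704794*(-1/1170128) = 352397/585064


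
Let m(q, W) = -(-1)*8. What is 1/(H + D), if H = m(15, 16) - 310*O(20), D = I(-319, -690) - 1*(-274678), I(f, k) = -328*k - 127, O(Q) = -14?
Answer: 1/505219 ≈ 1.9793e-6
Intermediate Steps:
I(f, k) = -127 - 328*k
D = 500871 (D = (-127 - 328*(-690)) - 1*(-274678) = (-127 + 226320) + 274678 = 226193 + 274678 = 500871)
m(q, W) = 8 (m(q, W) = -1*(-8) = 8)
H = 4348 (H = 8 - 310*(-14) = 8 + 4340 = 4348)
1/(H + D) = 1/(4348 + 500871) = 1/505219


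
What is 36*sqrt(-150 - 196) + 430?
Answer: 430 + 36*I*sqrt(346) ≈ 430.0 + 669.64*I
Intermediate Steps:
36*sqrt(-150 - 196) + 430 = 36*sqrt(-346) + 430 = 36*(I*sqrt(346)) + 430 = 36*I*sqrt(346) + 430 = 430 + 36*I*sqrt(346)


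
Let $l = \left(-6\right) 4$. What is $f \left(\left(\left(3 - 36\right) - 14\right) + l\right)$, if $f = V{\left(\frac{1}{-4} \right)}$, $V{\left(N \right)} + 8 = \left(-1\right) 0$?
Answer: $568$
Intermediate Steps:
$V{\left(N \right)} = -8$ ($V{\left(N \right)} = -8 - 0 = -8 + 0 = -8$)
$f = -8$
$l = -24$
$f \left(\left(\left(3 - 36\right) - 14\right) + l\right) = - 8 \left(\left(\left(3 - 36\right) - 14\right) - 24\right) = - 8 \left(\left(-33 - 14\right) - 24\right) = - 8 \left(-47 - 24\right) = \left(-8\right) \left(-71\right) = 568$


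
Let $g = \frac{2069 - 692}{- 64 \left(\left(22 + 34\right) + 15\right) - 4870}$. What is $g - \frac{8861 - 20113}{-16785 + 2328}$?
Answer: $- \frac{13981513}{15122022} \approx -0.92458$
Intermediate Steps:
$g = - \frac{153}{1046}$ ($g = \frac{1377}{- 64 \left(56 + 15\right) - 4870} = \frac{1377}{\left(-64\right) 71 - 4870} = \frac{1377}{-4544 - 4870} = \frac{1377}{-9414} = 1377 \left(- \frac{1}{9414}\right) = - \frac{153}{1046} \approx -0.14627$)
$g - \frac{8861 - 20113}{-16785 + 2328} = - \frac{153}{1046} - \frac{8861 - 20113}{-16785 + 2328} = - \frac{153}{1046} - - \frac{11252}{-14457} = - \frac{153}{1046} - \left(-11252\right) \left(- \frac{1}{14457}\right) = - \frac{153}{1046} - \frac{11252}{14457} = - \frac{13981513}{15122022}$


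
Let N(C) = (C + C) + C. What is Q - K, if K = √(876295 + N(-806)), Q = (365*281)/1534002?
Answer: 102565/1534002 - √873877 ≈ -934.75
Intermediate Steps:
N(C) = 3*C (N(C) = 2*C + C = 3*C)
Q = 102565/1534002 (Q = 102565*(1/1534002) = 102565/1534002 ≈ 0.066861)
K = √873877 (K = √(876295 + 3*(-806)) = √(876295 - 2418) = √873877 ≈ 934.81)
Q - K = 102565/1534002 - √873877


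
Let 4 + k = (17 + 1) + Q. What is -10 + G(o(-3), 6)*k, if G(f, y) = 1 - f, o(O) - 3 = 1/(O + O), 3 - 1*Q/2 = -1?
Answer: -151/3 ≈ -50.333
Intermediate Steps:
Q = 8 (Q = 6 - 2*(-1) = 6 + 2 = 8)
o(O) = 3 + 1/(2*O) (o(O) = 3 + 1/(O + O) = 3 + 1/(2*O))
k = 22 (k = -4 + ((17 + 1) + 8) = -4 + (18 + 8) = -4 + 26 = 22)
-10 + G(o(-3), 6)*k = -10 + (1 - (3 + (½)/(-3)))*22 = -10 + (1 - (3 + (½)*(-⅓)))*22 = -10 + (1 - (3 - ⅙))*22 = -10 + (1 - 1*17/6)*22 = -10 + (1 - 17/6)*22 = -10 - 11/6*22 = -10 - 121/3 = -151/3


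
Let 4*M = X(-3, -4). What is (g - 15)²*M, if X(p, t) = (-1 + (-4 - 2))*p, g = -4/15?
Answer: 367087/300 ≈ 1223.6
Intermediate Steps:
g = -4/15 (g = -4*1/15 = -4/15 ≈ -0.26667)
X(p, t) = -7*p (X(p, t) = (-1 - 6)*p = -7*p)
M = 21/4 (M = (-7*(-3))/4 = (¼)*21 = 21/4 ≈ 5.2500)
(g - 15)²*M = (-4/15 - 15)²*(21/4) = (-229/15)²*(21/4) = (52441/225)*(21/4) = 367087/300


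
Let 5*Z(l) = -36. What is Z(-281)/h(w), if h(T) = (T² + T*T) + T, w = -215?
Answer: -12/153725 ≈ -7.8061e-5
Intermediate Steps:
Z(l) = -36/5 (Z(l) = (⅕)*(-36) = -36/5)
h(T) = T + 2*T² (h(T) = (T² + T²) + T = 2*T² + T = T + 2*T²)
Z(-281)/h(w) = -36*(-1/(215*(1 + 2*(-215))))/5 = -36*(-1/(215*(1 - 430)))/5 = -36/(5*((-215*(-429)))) = -36/5/92235 = -36/5*1/92235 = -12/153725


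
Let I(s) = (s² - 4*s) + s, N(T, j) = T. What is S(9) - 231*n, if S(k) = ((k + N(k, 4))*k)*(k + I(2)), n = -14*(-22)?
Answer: -70014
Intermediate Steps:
n = 308
I(s) = s² - 3*s
S(k) = 2*k²*(-2 + k) (S(k) = ((k + k)*k)*(k + 2*(-3 + 2)) = ((2*k)*k)*(k + 2*(-1)) = (2*k²)*(k - 2) = (2*k²)*(-2 + k) = 2*k²*(-2 + k))
S(9) - 231*n = 2*9²*(-2 + 9) - 231*308 = 2*81*7 - 71148 = 1134 - 71148 = -70014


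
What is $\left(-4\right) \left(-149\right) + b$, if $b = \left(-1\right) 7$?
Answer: $589$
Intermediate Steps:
$b = -7$
$\left(-4\right) \left(-149\right) + b = \left(-4\right) \left(-149\right) - 7 = 596 - 7 = 589$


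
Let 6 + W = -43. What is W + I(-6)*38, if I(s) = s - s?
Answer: -49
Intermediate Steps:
W = -49 (W = -6 - 43 = -49)
I(s) = 0
W + I(-6)*38 = -49 + 0*38 = -49 + 0 = -49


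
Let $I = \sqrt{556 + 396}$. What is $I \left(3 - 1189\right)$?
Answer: $- 2372 \sqrt{238} \approx -36593.0$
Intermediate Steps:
$I = 2 \sqrt{238}$ ($I = \sqrt{952} = 2 \sqrt{238} \approx 30.854$)
$I \left(3 - 1189\right) = 2 \sqrt{238} \left(3 - 1189\right) = 2 \sqrt{238} \left(-1186\right) = - 2372 \sqrt{238}$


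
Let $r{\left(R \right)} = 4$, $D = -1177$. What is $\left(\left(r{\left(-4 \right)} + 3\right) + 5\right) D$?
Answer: $-14124$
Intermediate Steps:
$\left(\left(r{\left(-4 \right)} + 3\right) + 5\right) D = \left(\left(4 + 3\right) + 5\right) \left(-1177\right) = \left(7 + 5\right) \left(-1177\right) = 12 \left(-1177\right) = -14124$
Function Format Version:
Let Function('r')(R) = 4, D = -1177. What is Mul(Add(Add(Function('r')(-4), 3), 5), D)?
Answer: -14124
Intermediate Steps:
Mul(Add(Add(Function('r')(-4), 3), 5), D) = Mul(Add(Add(4, 3), 5), -1177) = Mul(Add(7, 5), -1177) = Mul(12, -1177) = -14124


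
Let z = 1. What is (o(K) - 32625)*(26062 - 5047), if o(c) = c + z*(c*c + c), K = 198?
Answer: 146579625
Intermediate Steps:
o(c) = c² + 2*c (o(c) = c + 1*(c*c + c) = c + 1*(c² + c) = c + 1*(c + c²) = c + (c + c²) = c² + 2*c)
(o(K) - 32625)*(26062 - 5047) = (198*(2 + 198) - 32625)*(26062 - 5047) = (198*200 - 32625)*21015 = (39600 - 32625)*21015 = 6975*21015 = 146579625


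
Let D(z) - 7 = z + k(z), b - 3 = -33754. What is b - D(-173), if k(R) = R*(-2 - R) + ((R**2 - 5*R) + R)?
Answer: -34623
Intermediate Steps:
b = -33751 (b = 3 - 33754 = -33751)
k(R) = R**2 - 4*R + R*(-2 - R) (k(R) = R*(-2 - R) + (R**2 - 4*R) = R**2 - 4*R + R*(-2 - R))
D(z) = 7 - 5*z (D(z) = 7 + (z - 6*z) = 7 - 5*z)
b - D(-173) = -33751 - (7 - 5*(-173)) = -33751 - (7 + 865) = -33751 - 1*872 = -33751 - 872 = -34623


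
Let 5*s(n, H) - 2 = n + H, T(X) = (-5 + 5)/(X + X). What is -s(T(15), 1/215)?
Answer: -431/1075 ≈ -0.40093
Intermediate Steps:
T(X) = 0 (T(X) = 0/((2*X)) = 0*(1/(2*X)) = 0)
s(n, H) = 2/5 + H/5 + n/5 (s(n, H) = 2/5 + (n + H)/5 = 2/5 + (H + n)/5 = 2/5 + (H/5 + n/5) = 2/5 + H/5 + n/5)
-s(T(15), 1/215) = -(2/5 + (1/5)/215 + (1/5)*0) = -(2/5 + (1/5)*(1/215) + 0) = -(2/5 + 1/1075 + 0) = -1*431/1075 = -431/1075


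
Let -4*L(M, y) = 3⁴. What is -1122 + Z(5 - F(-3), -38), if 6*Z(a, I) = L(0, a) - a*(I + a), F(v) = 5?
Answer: -9003/8 ≈ -1125.4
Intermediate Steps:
L(M, y) = -81/4 (L(M, y) = -¼*3⁴ = -¼*81 = -81/4)
Z(a, I) = -27/8 - a*(I + a)/6 (Z(a, I) = (-81/4 - a*(I + a))/6 = -27/8 - a*(I + a)/6)
-1122 + Z(5 - F(-3), -38) = -1122 + (-27/8 - (5 - 1*5)²/6 - ⅙*(-38)*(5 - 1*5)) = -1122 + (-27/8 - (5 - 5)²/6 - ⅙*(-38)*(5 - 5)) = -1122 + (-27/8 - ⅙*0² - ⅙*(-38)*0) = -1122 + (-27/8 - ⅙*0 + 0) = -1122 + (-27/8 + 0 + 0) = -1122 - 27/8 = -9003/8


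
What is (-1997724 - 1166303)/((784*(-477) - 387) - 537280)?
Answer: 3164027/911635 ≈ 3.4707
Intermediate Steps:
(-1997724 - 1166303)/((784*(-477) - 387) - 537280) = -3164027/((-373968 - 387) - 537280) = -3164027/(-374355 - 537280) = -3164027/(-911635) = -3164027*(-1/911635) = 3164027/911635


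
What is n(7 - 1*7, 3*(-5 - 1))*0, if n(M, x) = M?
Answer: 0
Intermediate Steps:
n(7 - 1*7, 3*(-5 - 1))*0 = (7 - 1*7)*0 = (7 - 7)*0 = 0*0 = 0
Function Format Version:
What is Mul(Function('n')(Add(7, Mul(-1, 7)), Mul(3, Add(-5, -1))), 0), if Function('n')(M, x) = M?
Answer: 0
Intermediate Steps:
Mul(Function('n')(Add(7, Mul(-1, 7)), Mul(3, Add(-5, -1))), 0) = Mul(Add(7, Mul(-1, 7)), 0) = Mul(Add(7, -7), 0) = Mul(0, 0) = 0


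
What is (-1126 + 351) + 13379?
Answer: 12604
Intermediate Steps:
(-1126 + 351) + 13379 = -775 + 13379 = 12604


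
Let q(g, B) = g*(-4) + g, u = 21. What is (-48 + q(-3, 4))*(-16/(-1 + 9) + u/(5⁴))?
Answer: 47931/625 ≈ 76.690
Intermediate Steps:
q(g, B) = -3*g (q(g, B) = -4*g + g = -3*g)
(-48 + q(-3, 4))*(-16/(-1 + 9) + u/(5⁴)) = (-48 - 3*(-3))*(-16/(-1 + 9) + 21/(5⁴)) = (-48 + 9)*(-16/8 + 21/625) = -39*(-16*⅛ + 21*(1/625)) = -39*(-2 + 21/625) = -39*(-1229/625) = 47931/625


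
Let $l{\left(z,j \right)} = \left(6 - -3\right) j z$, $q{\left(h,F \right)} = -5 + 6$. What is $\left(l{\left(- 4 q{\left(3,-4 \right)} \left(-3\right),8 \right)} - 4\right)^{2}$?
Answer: $739600$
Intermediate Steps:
$q{\left(h,F \right)} = 1$
$l{\left(z,j \right)} = 9 j z$ ($l{\left(z,j \right)} = \left(6 + 3\right) j z = 9 j z$)
$\left(l{\left(- 4 q{\left(3,-4 \right)} \left(-3\right),8 \right)} - 4\right)^{2} = \left(9 \cdot 8 \left(-4\right) 1 \left(-3\right) - 4\right)^{2} = \left(9 \cdot 8 \left(\left(-4\right) \left(-3\right)\right) - 4\right)^{2} = \left(9 \cdot 8 \cdot 12 - 4\right)^{2} = \left(864 - 4\right)^{2} = 860^{2} = 739600$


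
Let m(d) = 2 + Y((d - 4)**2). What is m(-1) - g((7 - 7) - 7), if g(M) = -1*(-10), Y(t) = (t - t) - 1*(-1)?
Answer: -7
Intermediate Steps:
Y(t) = 1 (Y(t) = 0 + 1 = 1)
m(d) = 3 (m(d) = 2 + 1 = 3)
g(M) = 10
m(-1) - g((7 - 7) - 7) = 3 - 1*10 = 3 - 10 = -7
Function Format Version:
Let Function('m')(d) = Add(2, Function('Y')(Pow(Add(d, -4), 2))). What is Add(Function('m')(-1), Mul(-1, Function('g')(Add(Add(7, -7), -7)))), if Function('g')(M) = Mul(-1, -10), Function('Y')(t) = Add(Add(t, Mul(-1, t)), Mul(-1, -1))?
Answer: -7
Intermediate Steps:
Function('Y')(t) = 1 (Function('Y')(t) = Add(0, 1) = 1)
Function('m')(d) = 3 (Function('m')(d) = Add(2, 1) = 3)
Function('g')(M) = 10
Add(Function('m')(-1), Mul(-1, Function('g')(Add(Add(7, -7), -7)))) = Add(3, Mul(-1, 10)) = Add(3, -10) = -7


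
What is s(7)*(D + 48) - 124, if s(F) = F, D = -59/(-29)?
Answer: 6561/29 ≈ 226.24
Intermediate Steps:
D = 59/29 (D = -59*(-1/29) = 59/29 ≈ 2.0345)
s(7)*(D + 48) - 124 = 7*(59/29 + 48) - 124 = 7*(1451/29) - 124 = 10157/29 - 124 = 6561/29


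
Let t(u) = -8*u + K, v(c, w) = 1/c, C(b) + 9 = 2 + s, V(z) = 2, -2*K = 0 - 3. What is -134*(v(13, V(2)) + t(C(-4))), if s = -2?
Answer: -128171/13 ≈ -9859.3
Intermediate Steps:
K = 3/2 (K = -(0 - 3)/2 = -½*(-3) = 3/2 ≈ 1.5000)
C(b) = -9 (C(b) = -9 + (2 - 2) = -9 + 0 = -9)
t(u) = 3/2 - 8*u (t(u) = -8*u + 3/2 = 3/2 - 8*u)
-134*(v(13, V(2)) + t(C(-4))) = -134*(1/13 + (3/2 - 8*(-9))) = -134*(1/13 + (3/2 + 72)) = -134*(1/13 + 147/2) = -134*1913/26 = -128171/13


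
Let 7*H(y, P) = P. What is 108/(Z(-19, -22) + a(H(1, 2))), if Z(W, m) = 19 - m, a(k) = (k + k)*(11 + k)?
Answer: 1764/775 ≈ 2.2761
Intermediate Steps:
H(y, P) = P/7
a(k) = 2*k*(11 + k) (a(k) = (2*k)*(11 + k) = 2*k*(11 + k))
108/(Z(-19, -22) + a(H(1, 2))) = 108/((19 - 1*(-22)) + 2*((1/7)*2)*(11 + (1/7)*2)) = 108/((19 + 22) + 2*(2/7)*(11 + 2/7)) = 108/(41 + 2*(2/7)*(79/7)) = 108/(41 + 316/49) = 108/(2325/49) = 108*(49/2325) = 1764/775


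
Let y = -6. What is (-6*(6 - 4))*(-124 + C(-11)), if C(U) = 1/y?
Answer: 1490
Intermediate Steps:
C(U) = -⅙ (C(U) = 1/(-6) = -⅙)
(-6*(6 - 4))*(-124 + C(-11)) = (-6*(6 - 4))*(-124 - ⅙) = -6*2*(-745/6) = -12*(-745/6) = 1490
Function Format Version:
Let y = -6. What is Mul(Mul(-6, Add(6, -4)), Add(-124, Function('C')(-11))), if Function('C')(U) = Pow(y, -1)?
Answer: 1490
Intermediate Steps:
Function('C')(U) = Rational(-1, 6) (Function('C')(U) = Pow(-6, -1) = Rational(-1, 6))
Mul(Mul(-6, Add(6, -4)), Add(-124, Function('C')(-11))) = Mul(Mul(-6, Add(6, -4)), Add(-124, Rational(-1, 6))) = Mul(Mul(-6, 2), Rational(-745, 6)) = Mul(-12, Rational(-745, 6)) = 1490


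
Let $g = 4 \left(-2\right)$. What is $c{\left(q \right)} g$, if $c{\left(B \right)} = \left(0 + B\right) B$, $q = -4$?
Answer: $-128$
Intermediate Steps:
$g = -8$
$c{\left(B \right)} = B^{2}$ ($c{\left(B \right)} = B B = B^{2}$)
$c{\left(q \right)} g = \left(-4\right)^{2} \left(-8\right) = 16 \left(-8\right) = -128$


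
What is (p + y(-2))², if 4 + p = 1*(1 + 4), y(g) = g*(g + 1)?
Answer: 9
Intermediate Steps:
y(g) = g*(1 + g)
p = 1 (p = -4 + 1*(1 + 4) = -4 + 1*5 = -4 + 5 = 1)
(p + y(-2))² = (1 - 2*(1 - 2))² = (1 - 2*(-1))² = (1 + 2)² = 3² = 9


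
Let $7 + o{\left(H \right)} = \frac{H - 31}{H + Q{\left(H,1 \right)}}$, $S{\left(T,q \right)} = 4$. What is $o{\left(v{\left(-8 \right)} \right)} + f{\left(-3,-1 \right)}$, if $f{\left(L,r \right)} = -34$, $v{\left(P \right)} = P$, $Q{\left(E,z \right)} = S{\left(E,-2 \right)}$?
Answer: $- \frac{125}{4} \approx -31.25$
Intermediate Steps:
$Q{\left(E,z \right)} = 4$
$o{\left(H \right)} = -7 + \frac{-31 + H}{4 + H}$ ($o{\left(H \right)} = -7 + \frac{H - 31}{H + 4} = -7 + \frac{-31 + H}{4 + H}$)
$o{\left(v{\left(-8 \right)} \right)} + f{\left(-3,-1 \right)} = \frac{-59 - -48}{4 - 8} - 34 = \frac{-59 + 48}{-4} - 34 = \left(- \frac{1}{4}\right) \left(-11\right) - 34 = \frac{11}{4} - 34 = - \frac{125}{4}$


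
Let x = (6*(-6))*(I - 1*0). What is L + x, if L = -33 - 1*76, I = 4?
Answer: -253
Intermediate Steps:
x = -144 (x = (6*(-6))*(4 - 1*0) = -36*(4 + 0) = -36*4 = -144)
L = -109 (L = -33 - 76 = -109)
L + x = -109 - 144 = -253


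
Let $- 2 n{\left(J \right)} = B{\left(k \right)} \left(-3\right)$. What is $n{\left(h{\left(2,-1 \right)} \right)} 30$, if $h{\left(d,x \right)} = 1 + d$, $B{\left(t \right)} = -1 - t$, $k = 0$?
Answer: $-45$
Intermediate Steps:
$n{\left(J \right)} = - \frac{3}{2}$ ($n{\left(J \right)} = - \frac{\left(-1 - 0\right) \left(-3\right)}{2} = - \frac{\left(-1 + 0\right) \left(-3\right)}{2} = - \frac{\left(-1\right) \left(-3\right)}{2} = \left(- \frac{1}{2}\right) 3 = - \frac{3}{2}$)
$n{\left(h{\left(2,-1 \right)} \right)} 30 = \left(- \frac{3}{2}\right) 30 = -45$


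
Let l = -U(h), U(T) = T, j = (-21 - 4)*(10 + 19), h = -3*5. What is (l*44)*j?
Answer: -478500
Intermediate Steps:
h = -15
j = -725 (j = -25*29 = -725)
l = 15 (l = -1*(-15) = 15)
(l*44)*j = (15*44)*(-725) = 660*(-725) = -478500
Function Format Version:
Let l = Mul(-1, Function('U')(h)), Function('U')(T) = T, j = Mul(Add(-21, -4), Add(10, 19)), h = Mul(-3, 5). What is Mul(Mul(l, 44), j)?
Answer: -478500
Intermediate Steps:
h = -15
j = -725 (j = Mul(-25, 29) = -725)
l = 15 (l = Mul(-1, -15) = 15)
Mul(Mul(l, 44), j) = Mul(Mul(15, 44), -725) = Mul(660, -725) = -478500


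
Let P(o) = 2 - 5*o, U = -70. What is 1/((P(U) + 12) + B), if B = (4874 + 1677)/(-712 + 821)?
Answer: 109/46227 ≈ 0.0023579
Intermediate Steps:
B = 6551/109 ≈ 60.101
1/((P(U) + 12) + B) = 1/(((2 - 5*(-70)) + 12) + 6551/109) = 1/(((2 + 350) + 12) + 6551/109) = 1/((352 + 12) + 6551/109) = 1/(364 + 6551/109) = 1/(46227/109) = 109/46227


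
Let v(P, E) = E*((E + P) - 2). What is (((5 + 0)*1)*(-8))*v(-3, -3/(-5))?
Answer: 528/5 ≈ 105.60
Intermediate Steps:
v(P, E) = E*(-2 + E + P)
(((5 + 0)*1)*(-8))*v(-3, -3/(-5)) = (((5 + 0)*1)*(-8))*((-3/(-5))*(-2 - 3/(-5) - 3)) = ((5*1)*(-8))*((-3*(-⅕))*(-2 - 3*(-⅕) - 3)) = (5*(-8))*(3*(-2 + ⅗ - 3)/5) = -24*(-22)/5 = -40*(-66/25) = 528/5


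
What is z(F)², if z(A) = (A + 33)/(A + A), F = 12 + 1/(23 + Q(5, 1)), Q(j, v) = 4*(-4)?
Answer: 24964/7225 ≈ 3.4552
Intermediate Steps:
Q(j, v) = -16
F = 85/7 (F = 12 + 1/(23 - 16) = 12 + 1/7 = 12 + ⅐ = 85/7 ≈ 12.143)
z(A) = (33 + A)/(2*A) (z(A) = (33 + A)/((2*A)) = (33 + A)*(1/(2*A)) = (33 + A)/(2*A))
z(F)² = ((33 + 85/7)/(2*(85/7)))² = ((½)*(7/85)*(316/7))² = (158/85)² = 24964/7225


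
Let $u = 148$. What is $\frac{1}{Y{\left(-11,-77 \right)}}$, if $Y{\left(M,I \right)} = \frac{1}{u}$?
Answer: $148$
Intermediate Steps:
$Y{\left(M,I \right)} = \frac{1}{148}$
$\frac{1}{Y{\left(-11,-77 \right)}} = \frac{1}{\frac{1}{148}} = 148$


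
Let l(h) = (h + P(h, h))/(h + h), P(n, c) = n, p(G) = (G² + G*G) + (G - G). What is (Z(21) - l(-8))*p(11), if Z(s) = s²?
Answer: 106480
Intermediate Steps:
p(G) = 2*G² (p(G) = (G² + G²) + 0 = 2*G² + 0 = 2*G²)
l(h) = 1 (l(h) = (h + h)/(h + h) = (2*h)/((2*h)) = (2*h)*(1/(2*h)) = 1)
(Z(21) - l(-8))*p(11) = (21² - 1*1)*(2*11²) = (441 - 1)*(2*121) = 440*242 = 106480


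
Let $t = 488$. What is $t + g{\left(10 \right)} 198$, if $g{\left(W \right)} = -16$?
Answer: $-2680$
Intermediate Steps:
$t + g{\left(10 \right)} 198 = 488 - 3168 = -2680$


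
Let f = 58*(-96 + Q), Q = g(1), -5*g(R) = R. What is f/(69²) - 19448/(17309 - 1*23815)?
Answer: 140727626/77437665 ≈ 1.8173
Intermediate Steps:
g(R) = -R/5
Q = -⅕ (Q = -⅕*1 = -⅕ ≈ -0.20000)
f = -27898/5 (f = 58*(-96 - ⅕) = 58*(-481/5) = -27898/5 ≈ -5579.6)
f/(69²) - 19448/(17309 - 1*23815) = -27898/(5*(69²)) - 19448/(17309 - 1*23815) = -27898/5/4761 - 19448/(17309 - 23815) = -27898/5*1/4761 - 19448/(-6506) = -27898/23805 - 19448*(-1/6506) = -27898/23805 + 9724/3253 = 140727626/77437665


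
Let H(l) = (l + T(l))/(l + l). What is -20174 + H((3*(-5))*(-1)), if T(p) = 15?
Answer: -20173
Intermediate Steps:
H(l) = (15 + l)/(2*l) (H(l) = (l + 15)/(l + l) = (15 + l)/((2*l)) = (15 + l)*(1/(2*l)) = (15 + l)/(2*l))
-20174 + H((3*(-5))*(-1)) = -20174 + (15 + (3*(-5))*(-1))/(2*(((3*(-5))*(-1)))) = -20174 + (15 - 15*(-1))/(2*((-15*(-1)))) = -20174 + (½)*(15 + 15)/15 = -20174 + (½)*(1/15)*30 = -20174 + 1 = -20173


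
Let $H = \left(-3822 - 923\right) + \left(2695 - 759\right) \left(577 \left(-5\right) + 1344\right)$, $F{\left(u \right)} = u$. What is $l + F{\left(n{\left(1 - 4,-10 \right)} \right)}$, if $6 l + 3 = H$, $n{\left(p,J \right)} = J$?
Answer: $- \frac{1494092}{3} \approx -4.9803 \cdot 10^{5}$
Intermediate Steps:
$H = -2988121$ ($H = -4745 + 1936 \left(-2885 + 1344\right) = -4745 + 1936 \left(-1541\right) = -4745 - 2983376 = -2988121$)
$l = - \frac{1494062}{3}$ ($l = - \frac{1}{2} + \frac{1}{6} \left(-2988121\right) = - \frac{1}{2} - \frac{2988121}{6} = - \frac{1494062}{3} \approx -4.9802 \cdot 10^{5}$)
$l + F{\left(n{\left(1 - 4,-10 \right)} \right)} = - \frac{1494062}{3} - 10 = - \frac{1494092}{3}$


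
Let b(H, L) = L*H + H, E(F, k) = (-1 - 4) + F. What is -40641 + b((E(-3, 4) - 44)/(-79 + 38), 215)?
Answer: -1655049/41 ≈ -40367.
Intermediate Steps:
E(F, k) = -5 + F
b(H, L) = H + H*L (b(H, L) = H*L + H = H + H*L)
-40641 + b((E(-3, 4) - 44)/(-79 + 38), 215) = -40641 + (((-5 - 3) - 44)/(-79 + 38))*(1 + 215) = -40641 + ((-8 - 44)/(-41))*216 = -40641 - 52*(-1/41)*216 = -40641 + (52/41)*216 = -40641 + 11232/41 = -1655049/41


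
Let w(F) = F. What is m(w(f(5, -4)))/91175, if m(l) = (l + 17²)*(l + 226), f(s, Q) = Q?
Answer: 12654/18235 ≈ 0.69394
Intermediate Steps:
m(l) = (226 + l)*(289 + l) (m(l) = (l + 289)*(226 + l) = (289 + l)*(226 + l) = (226 + l)*(289 + l))
m(w(f(5, -4)))/91175 = (65314 + (-4)² + 515*(-4))/91175 = (65314 + 16 - 2060)*(1/91175) = 63270*(1/91175) = 12654/18235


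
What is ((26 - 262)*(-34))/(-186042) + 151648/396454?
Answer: 6257937580/18439273767 ≈ 0.33938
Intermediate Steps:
((26 - 262)*(-34))/(-186042) + 151648/396454 = -236*(-34)*(-1/186042) + 151648*(1/396454) = 8024*(-1/186042) + 75824/198227 = -4012/93021 + 75824/198227 = 6257937580/18439273767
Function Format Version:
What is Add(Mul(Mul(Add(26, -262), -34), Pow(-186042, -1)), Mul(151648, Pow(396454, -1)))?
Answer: Rational(6257937580, 18439273767) ≈ 0.33938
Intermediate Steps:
Add(Mul(Mul(Add(26, -262), -34), Pow(-186042, -1)), Mul(151648, Pow(396454, -1))) = Add(Mul(Mul(-236, -34), Rational(-1, 186042)), Mul(151648, Rational(1, 396454))) = Add(Mul(8024, Rational(-1, 186042)), Rational(75824, 198227)) = Add(Rational(-4012, 93021), Rational(75824, 198227)) = Rational(6257937580, 18439273767)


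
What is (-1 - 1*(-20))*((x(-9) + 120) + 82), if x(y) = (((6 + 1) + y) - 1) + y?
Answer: 3610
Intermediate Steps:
x(y) = 6 + 2*y (x(y) = ((7 + y) - 1) + y = (6 + y) + y = 6 + 2*y)
(-1 - 1*(-20))*((x(-9) + 120) + 82) = (-1 - 1*(-20))*(((6 + 2*(-9)) + 120) + 82) = (-1 + 20)*(((6 - 18) + 120) + 82) = 19*((-12 + 120) + 82) = 19*(108 + 82) = 19*190 = 3610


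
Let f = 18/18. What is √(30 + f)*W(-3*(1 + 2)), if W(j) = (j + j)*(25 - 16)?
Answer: -162*√31 ≈ -901.98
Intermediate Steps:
W(j) = 18*j (W(j) = (2*j)*9 = 18*j)
f = 1 (f = 18*(1/18) = 1)
√(30 + f)*W(-3*(1 + 2)) = √(30 + 1)*(18*(-3*(1 + 2))) = √31*(18*(-3*3)) = √31*(18*(-9)) = √31*(-162) = -162*√31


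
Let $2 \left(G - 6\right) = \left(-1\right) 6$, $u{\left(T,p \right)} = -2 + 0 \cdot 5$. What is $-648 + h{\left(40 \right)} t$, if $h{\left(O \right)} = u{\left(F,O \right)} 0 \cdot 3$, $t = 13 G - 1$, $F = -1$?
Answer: $-648$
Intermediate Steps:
$u{\left(T,p \right)} = -2$ ($u{\left(T,p \right)} = -2 + 0 = -2$)
$G = 3$ ($G = 6 + \frac{\left(-1\right) 6}{2} = 6 + \frac{1}{2} \left(-6\right) = 6 - 3 = 3$)
$t = 38$ ($t = 13 \cdot 3 - 1 = 39 - 1 = 38$)
$h{\left(O \right)} = 0$ ($h{\left(O \right)} = \left(-2\right) 0 \cdot 3 = 0 \cdot 3 = 0$)
$-648 + h{\left(40 \right)} t = -648 + 0 \cdot 38 = -648 + 0 = -648$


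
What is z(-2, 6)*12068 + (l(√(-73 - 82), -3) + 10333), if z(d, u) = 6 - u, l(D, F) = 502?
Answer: 10835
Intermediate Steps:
z(-2, 6)*12068 + (l(√(-73 - 82), -3) + 10333) = (6 - 1*6)*12068 + (502 + 10333) = (6 - 6)*12068 + 10835 = 0*12068 + 10835 = 0 + 10835 = 10835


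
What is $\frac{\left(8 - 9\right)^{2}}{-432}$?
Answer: $- \frac{1}{432} \approx -0.0023148$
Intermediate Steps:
$\frac{\left(8 - 9\right)^{2}}{-432} = \left(-1\right)^{2} \left(- \frac{1}{432}\right) = 1 \left(- \frac{1}{432}\right) = - \frac{1}{432}$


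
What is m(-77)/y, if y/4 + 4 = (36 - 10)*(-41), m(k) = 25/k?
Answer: 5/65912 ≈ 7.5859e-5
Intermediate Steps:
y = -4280 (y = -16 + 4*((36 - 10)*(-41)) = -16 + 4*(26*(-41)) = -16 + 4*(-1066) = -16 - 4264 = -4280)
m(-77)/y = (25/(-77))/(-4280) = (25*(-1/77))*(-1/4280) = -25/77*(-1/4280) = 5/65912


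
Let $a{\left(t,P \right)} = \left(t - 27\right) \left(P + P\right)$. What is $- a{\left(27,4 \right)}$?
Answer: $0$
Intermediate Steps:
$a{\left(t,P \right)} = 2 P \left(-27 + t\right)$ ($a{\left(t,P \right)} = \left(-27 + t\right) 2 P = 2 P \left(-27 + t\right)$)
$- a{\left(27,4 \right)} = - 2 \cdot 4 \left(-27 + 27\right) = - 2 \cdot 4 \cdot 0 = \left(-1\right) 0 = 0$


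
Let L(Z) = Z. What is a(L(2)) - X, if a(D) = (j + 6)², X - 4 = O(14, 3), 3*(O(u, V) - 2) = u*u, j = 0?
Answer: -106/3 ≈ -35.333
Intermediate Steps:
O(u, V) = 2 + u²/3 (O(u, V) = 2 + (u*u)/3 = 2 + u²/3)
X = 214/3 (X = 4 + (2 + (⅓)*14²) = 4 + (2 + (⅓)*196) = 4 + (2 + 196/3) = 4 + 202/3 = 214/3 ≈ 71.333)
a(D) = 36 (a(D) = (0 + 6)² = 6² = 36)
a(L(2)) - X = 36 - 1*214/3 = 36 - 214/3 = -106/3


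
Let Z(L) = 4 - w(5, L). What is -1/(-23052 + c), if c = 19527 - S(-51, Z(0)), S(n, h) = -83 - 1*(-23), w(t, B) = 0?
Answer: 1/3465 ≈ 0.00028860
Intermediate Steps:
Z(L) = 4 (Z(L) = 4 - 1*0 = 4 + 0 = 4)
S(n, h) = -60 (S(n, h) = -83 + 23 = -60)
c = 19587 (c = 19527 - 1*(-60) = 19527 + 60 = 19587)
-1/(-23052 + c) = -1/(-23052 + 19587) = -1/(-3465) = -1*(-1/3465) = 1/3465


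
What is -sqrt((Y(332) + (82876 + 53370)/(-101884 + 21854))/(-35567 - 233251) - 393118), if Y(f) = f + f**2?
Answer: -I*sqrt(45486834820407720617084790)/10756752270 ≈ -626.99*I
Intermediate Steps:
-sqrt((Y(332) + (82876 + 53370)/(-101884 + 21854))/(-35567 - 233251) - 393118) = -sqrt((332*(1 + 332) + (82876 + 53370)/(-101884 + 21854))/(-35567 - 233251) - 393118) = -sqrt((332*333 + 136246/(-80030))/(-268818) - 393118) = -sqrt((110556 + 136246*(-1/80030))*(-1/268818) - 393118) = -sqrt((110556 - 68123/40015)*(-1/268818) - 393118) = -sqrt((4423830217/40015)*(-1/268818) - 393118) = -sqrt(-4423830217/10756752270 - 393118) = -sqrt(-4228677362708077/10756752270) = -I*sqrt(45486834820407720617084790)/10756752270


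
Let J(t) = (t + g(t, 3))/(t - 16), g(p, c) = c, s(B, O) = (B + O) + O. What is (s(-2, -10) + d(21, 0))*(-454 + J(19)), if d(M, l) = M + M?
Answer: -26800/3 ≈ -8933.3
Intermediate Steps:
s(B, O) = B + 2*O
d(M, l) = 2*M
J(t) = (3 + t)/(-16 + t) (J(t) = (t + 3)/(t - 16) = (3 + t)/(-16 + t))
(s(-2, -10) + d(21, 0))*(-454 + J(19)) = ((-2 + 2*(-10)) + 2*21)*(-454 + (3 + 19)/(-16 + 19)) = ((-2 - 20) + 42)*(-454 + 22/3) = (-22 + 42)*(-454 + (1/3)*22) = 20*(-454 + 22/3) = 20*(-1340/3) = -26800/3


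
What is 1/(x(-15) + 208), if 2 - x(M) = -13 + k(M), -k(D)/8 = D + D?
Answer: -1/17 ≈ -0.058824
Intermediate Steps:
k(D) = -16*D (k(D) = -8*(D + D) = -16*D)
x(M) = 15 + 16*M (x(M) = 2 - (-13 - 16*M) = 2 + (13 + 16*M) = 15 + 16*M)
1/(x(-15) + 208) = 1/((15 + 16*(-15)) + 208) = 1/((15 - 240) + 208) = 1/(-225 + 208) = 1/(-17) = -1/17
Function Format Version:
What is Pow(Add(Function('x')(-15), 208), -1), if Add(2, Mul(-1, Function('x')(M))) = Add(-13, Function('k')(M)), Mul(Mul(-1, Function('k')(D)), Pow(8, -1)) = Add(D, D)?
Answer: Rational(-1, 17) ≈ -0.058824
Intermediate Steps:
Function('k')(D) = Mul(-16, D) (Function('k')(D) = Mul(-8, Add(D, D)) = Mul(-8, Mul(2, D)) = Mul(-16, D))
Function('x')(M) = Add(15, Mul(16, M)) (Function('x')(M) = Add(2, Mul(-1, Add(-13, Mul(-16, M)))) = Add(2, Add(13, Mul(16, M))) = Add(15, Mul(16, M)))
Pow(Add(Function('x')(-15), 208), -1) = Pow(Add(Add(15, Mul(16, -15)), 208), -1) = Pow(Add(Add(15, -240), 208), -1) = Pow(Add(-225, 208), -1) = Pow(-17, -1) = Rational(-1, 17)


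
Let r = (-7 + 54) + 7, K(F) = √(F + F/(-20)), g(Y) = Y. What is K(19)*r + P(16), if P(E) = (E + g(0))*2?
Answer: 32 + 513*√5/5 ≈ 261.42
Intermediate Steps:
K(F) = √95*√F/10 (K(F) = √(F + F*(-1/20)) = √(F - F/20) = √(19*F/20) = √95*√F/10)
r = 54 (r = 47 + 7 = 54)
P(E) = 2*E (P(E) = (E + 0)*2 = E*2 = 2*E)
K(19)*r + P(16) = (√95*√19/10)*54 + 2*16 = (19*√5/10)*54 + 32 = 513*√5/5 + 32 = 32 + 513*√5/5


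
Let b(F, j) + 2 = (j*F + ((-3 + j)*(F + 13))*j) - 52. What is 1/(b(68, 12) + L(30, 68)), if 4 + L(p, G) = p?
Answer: 1/9536 ≈ 0.00010487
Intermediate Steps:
L(p, G) = -4 + p
b(F, j) = -54 + F*j + j*(-3 + j)*(13 + F) (b(F, j) = -2 + ((j*F + ((-3 + j)*(F + 13))*j) - 52) = -2 + ((F*j + ((-3 + j)*(13 + F))*j) - 52) = -2 + ((F*j + j*(-3 + j)*(13 + F)) - 52) = -2 + (-52 + F*j + j*(-3 + j)*(13 + F)) = -54 + F*j + j*(-3 + j)*(13 + F))
1/(b(68, 12) + L(30, 68)) = 1/((-54 - 39*12 + 13*12**2 + 68*12**2 - 2*68*12) + (-4 + 30)) = 1/((-54 - 468 + 13*144 + 68*144 - 1632) + 26) = 1/((-54 - 468 + 1872 + 9792 - 1632) + 26) = 1/(9510 + 26) = 1/9536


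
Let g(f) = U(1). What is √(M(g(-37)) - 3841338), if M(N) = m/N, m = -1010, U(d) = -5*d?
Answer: 4*I*√240071 ≈ 1959.9*I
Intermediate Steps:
g(f) = -5 (g(f) = -5*1 = -5)
M(N) = -1010/N
√(M(g(-37)) - 3841338) = √(-1010/(-5) - 3841338) = √(-1010*(-⅕) - 3841338) = √(202 - 3841338) = √(-3841136) = 4*I*√240071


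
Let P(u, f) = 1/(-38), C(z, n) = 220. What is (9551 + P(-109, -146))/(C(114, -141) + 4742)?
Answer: 120979/62852 ≈ 1.9248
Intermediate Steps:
P(u, f) = -1/38
(9551 + P(-109, -146))/(C(114, -141) + 4742) = (9551 - 1/38)/(220 + 4742) = (362937/38)/4962 = (362937/38)*(1/4962) = 120979/62852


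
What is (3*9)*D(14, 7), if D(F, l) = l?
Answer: 189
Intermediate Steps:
(3*9)*D(14, 7) = (3*9)*7 = 27*7 = 189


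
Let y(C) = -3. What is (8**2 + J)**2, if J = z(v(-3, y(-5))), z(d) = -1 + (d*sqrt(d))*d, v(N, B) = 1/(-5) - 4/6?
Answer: 3013588082/759375 + 2366*I*sqrt(195)/375 ≈ 3968.5 + 88.105*I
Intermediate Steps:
v(N, B) = -13/15 (v(N, B) = 1*(-1/5) - 4*1/6 = -1/5 - 2/3 = -13/15)
z(d) = -1 + d**(5/2) (z(d) = -1 + d**(3/2)*d = -1 + d**(5/2))
J = -1 + 169*I*sqrt(195)/3375 (J = -1 + (-13/15)**(5/2) = -1 + 169*I*sqrt(195)/3375 ≈ -1.0 + 0.69925*I)
(8**2 + J)**2 = (8**2 + (-1 + 169*I*sqrt(195)/3375))**2 = (64 + (-1 + 169*I*sqrt(195)/3375))**2 = (63 + 169*I*sqrt(195)/3375)**2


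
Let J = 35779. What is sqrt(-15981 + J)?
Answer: sqrt(19798) ≈ 140.71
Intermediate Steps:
sqrt(-15981 + J) = sqrt(-15981 + 35779) = sqrt(19798)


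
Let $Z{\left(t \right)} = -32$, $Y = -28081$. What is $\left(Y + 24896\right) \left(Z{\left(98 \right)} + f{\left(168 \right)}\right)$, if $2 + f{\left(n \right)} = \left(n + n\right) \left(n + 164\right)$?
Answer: $-355184830$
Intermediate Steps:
$f{\left(n \right)} = -2 + 2 n \left(164 + n\right)$ ($f{\left(n \right)} = -2 + \left(n + n\right) \left(n + 164\right) = -2 + 2 n \left(164 + n\right)$)
$\left(Y + 24896\right) \left(Z{\left(98 \right)} + f{\left(168 \right)}\right) = \left(-28081 + 24896\right) \left(-32 + \left(-2 + 2 \cdot 168^{2} + 328 \cdot 168\right)\right) = - 3185 \left(-32 + \left(-2 + 2 \cdot 28224 + 55104\right)\right) = - 3185 \left(-32 + \left(-2 + 56448 + 55104\right)\right) = - 3185 \left(-32 + 111550\right) = \left(-3185\right) 111518 = -355184830$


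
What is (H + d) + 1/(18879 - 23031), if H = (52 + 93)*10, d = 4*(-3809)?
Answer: -57239473/4152 ≈ -13786.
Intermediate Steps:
d = -15236
H = 1450 (H = 145*10 = 1450)
(H + d) + 1/(18879 - 23031) = (1450 - 15236) + 1/(18879 - 23031) = -13786 + 1/(-4152) = -13786 - 1/4152 = -57239473/4152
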